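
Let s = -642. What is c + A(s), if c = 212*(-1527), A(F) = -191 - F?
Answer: -323273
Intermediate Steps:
c = -323724
c + A(s) = -323724 + (-191 - 1*(-642)) = -323724 + (-191 + 642) = -323724 + 451 = -323273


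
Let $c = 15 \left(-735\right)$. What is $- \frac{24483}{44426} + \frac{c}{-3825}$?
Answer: $\frac{1760663}{755242} \approx 2.3313$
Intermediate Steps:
$c = -11025$
$- \frac{24483}{44426} + \frac{c}{-3825} = - \frac{24483}{44426} - \frac{11025}{-3825} = \left(-24483\right) \frac{1}{44426} - - \frac{49}{17} = - \frac{24483}{44426} + \frac{49}{17} = \frac{1760663}{755242}$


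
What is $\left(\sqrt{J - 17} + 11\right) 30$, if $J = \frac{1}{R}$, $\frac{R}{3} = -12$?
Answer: $330 + 5 i \sqrt{613} \approx 330.0 + 123.79 i$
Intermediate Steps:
$R = -36$ ($R = 3 \left(-12\right) = -36$)
$J = - \frac{1}{36}$ ($J = \frac{1}{-36} = - \frac{1}{36} \approx -0.027778$)
$\left(\sqrt{J - 17} + 11\right) 30 = \left(\sqrt{- \frac{1}{36} - 17} + 11\right) 30 = \left(\sqrt{- \frac{613}{36}} + 11\right) 30 = \left(\frac{i \sqrt{613}}{6} + 11\right) 30 = \left(11 + \frac{i \sqrt{613}}{6}\right) 30 = 330 + 5 i \sqrt{613}$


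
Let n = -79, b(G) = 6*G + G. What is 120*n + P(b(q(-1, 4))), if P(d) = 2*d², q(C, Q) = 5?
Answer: -7030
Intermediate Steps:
b(G) = 7*G
120*n + P(b(q(-1, 4))) = 120*(-79) + 2*(7*5)² = -9480 + 2*35² = -9480 + 2*1225 = -9480 + 2450 = -7030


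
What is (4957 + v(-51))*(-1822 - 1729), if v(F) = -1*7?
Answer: -17577450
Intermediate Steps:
v(F) = -7
(4957 + v(-51))*(-1822 - 1729) = (4957 - 7)*(-1822 - 1729) = 4950*(-3551) = -17577450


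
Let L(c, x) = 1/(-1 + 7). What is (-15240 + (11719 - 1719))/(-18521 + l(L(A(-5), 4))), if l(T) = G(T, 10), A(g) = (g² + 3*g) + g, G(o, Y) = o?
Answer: 6288/22225 ≈ 0.28292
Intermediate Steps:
A(g) = g² + 4*g
L(c, x) = ⅙ (L(c, x) = 1/6 = ⅙)
l(T) = T
(-15240 + (11719 - 1719))/(-18521 + l(L(A(-5), 4))) = (-15240 + (11719 - 1719))/(-18521 + ⅙) = (-15240 + 10000)/(-111125/6) = -5240*(-6/111125) = 6288/22225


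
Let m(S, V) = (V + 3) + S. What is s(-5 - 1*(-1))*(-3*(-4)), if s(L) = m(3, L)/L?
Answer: -6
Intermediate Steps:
m(S, V) = 3 + S + V (m(S, V) = (3 + V) + S = 3 + S + V)
s(L) = (6 + L)/L (s(L) = (3 + 3 + L)/L = (6 + L)/L)
s(-5 - 1*(-1))*(-3*(-4)) = ((6 + (-5 - 1*(-1)))/(-5 - 1*(-1)))*(-3*(-4)) = ((6 + (-5 + 1))/(-5 + 1))*12 = ((6 - 4)/(-4))*12 = -1/4*2*12 = -1/2*12 = -6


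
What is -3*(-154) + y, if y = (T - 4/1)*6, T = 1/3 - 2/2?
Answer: 434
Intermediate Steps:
T = -2/3 (T = 1*(1/3) - 2*1/2 = 1/3 - 1 = -2/3 ≈ -0.66667)
y = -28 (y = (-2/3 - 4/1)*6 = (-2/3 - 4*1)*6 = (-2/3 - 4)*6 = -14/3*6 = -28)
-3*(-154) + y = -3*(-154) - 28 = 462 - 28 = 434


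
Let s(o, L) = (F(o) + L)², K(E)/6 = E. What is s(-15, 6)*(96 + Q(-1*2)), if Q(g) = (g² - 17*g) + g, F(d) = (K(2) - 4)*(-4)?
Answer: 89232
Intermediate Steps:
K(E) = 6*E
F(d) = -32 (F(d) = (6*2 - 4)*(-4) = (12 - 4)*(-4) = 8*(-4) = -32)
Q(g) = g² - 16*g
s(o, L) = (-32 + L)²
s(-15, 6)*(96 + Q(-1*2)) = (-32 + 6)²*(96 + (-1*2)*(-16 - 1*2)) = (-26)²*(96 - 2*(-16 - 2)) = 676*(96 - 2*(-18)) = 676*(96 + 36) = 676*132 = 89232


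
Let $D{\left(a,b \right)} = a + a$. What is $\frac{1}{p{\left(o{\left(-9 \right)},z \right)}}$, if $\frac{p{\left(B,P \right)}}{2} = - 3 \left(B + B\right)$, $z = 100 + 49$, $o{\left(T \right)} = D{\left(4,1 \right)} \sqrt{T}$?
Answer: $\frac{i}{288} \approx 0.0034722 i$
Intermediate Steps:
$D{\left(a,b \right)} = 2 a$
$o{\left(T \right)} = 8 \sqrt{T}$ ($o{\left(T \right)} = 2 \cdot 4 \sqrt{T} = 8 \sqrt{T}$)
$z = 149$
$p{\left(B,P \right)} = - 12 B$ ($p{\left(B,P \right)} = 2 \left(- 3 \left(B + B\right)\right) = 2 \left(- 3 \cdot 2 B\right) = 2 \left(- 6 B\right) = - 12 B$)
$\frac{1}{p{\left(o{\left(-9 \right)},z \right)}} = \frac{1}{\left(-12\right) 8 \sqrt{-9}} = \frac{1}{\left(-12\right) 8 \cdot 3 i} = \frac{1}{\left(-12\right) 24 i} = \frac{1}{\left(-288\right) i} = \frac{i}{288}$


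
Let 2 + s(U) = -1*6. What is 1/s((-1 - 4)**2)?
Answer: -1/8 ≈ -0.12500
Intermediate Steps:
s(U) = -8 (s(U) = -2 - 1*6 = -2 - 6 = -8)
1/s((-1 - 4)**2) = 1/(-8) = -1/8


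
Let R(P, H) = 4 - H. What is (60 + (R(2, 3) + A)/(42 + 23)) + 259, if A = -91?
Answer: 4129/13 ≈ 317.62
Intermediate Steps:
(60 + (R(2, 3) + A)/(42 + 23)) + 259 = (60 + ((4 - 1*3) - 91)/(42 + 23)) + 259 = (60 + ((4 - 3) - 91)/65) + 259 = (60 + (1 - 91)*(1/65)) + 259 = (60 - 90*1/65) + 259 = (60 - 18/13) + 259 = 762/13 + 259 = 4129/13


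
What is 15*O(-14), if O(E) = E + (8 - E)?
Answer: 120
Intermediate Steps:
O(E) = 8
15*O(-14) = 15*8 = 120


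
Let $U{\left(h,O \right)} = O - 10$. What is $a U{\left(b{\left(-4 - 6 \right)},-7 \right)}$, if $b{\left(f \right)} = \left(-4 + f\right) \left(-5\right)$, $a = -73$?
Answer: $1241$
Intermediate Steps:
$b{\left(f \right)} = 20 - 5 f$
$U{\left(h,O \right)} = -10 + O$
$a U{\left(b{\left(-4 - 6 \right)},-7 \right)} = - 73 \left(-10 - 7\right) = \left(-73\right) \left(-17\right) = 1241$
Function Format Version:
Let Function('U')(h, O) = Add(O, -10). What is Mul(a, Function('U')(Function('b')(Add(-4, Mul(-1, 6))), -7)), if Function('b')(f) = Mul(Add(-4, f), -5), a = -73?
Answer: 1241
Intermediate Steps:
Function('b')(f) = Add(20, Mul(-5, f))
Function('U')(h, O) = Add(-10, O)
Mul(a, Function('U')(Function('b')(Add(-4, Mul(-1, 6))), -7)) = Mul(-73, Add(-10, -7)) = Mul(-73, -17) = 1241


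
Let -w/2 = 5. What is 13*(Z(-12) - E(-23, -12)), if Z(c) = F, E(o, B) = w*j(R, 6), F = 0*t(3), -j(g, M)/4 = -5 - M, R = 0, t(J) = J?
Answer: 5720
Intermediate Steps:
j(g, M) = 20 + 4*M (j(g, M) = -4*(-5 - M) = 20 + 4*M)
F = 0 (F = 0*3 = 0)
w = -10 (w = -2*5 = -10)
E(o, B) = -440 (E(o, B) = -10*(20 + 4*6) = -10*(20 + 24) = -10*44 = -440)
Z(c) = 0
13*(Z(-12) - E(-23, -12)) = 13*(0 - 1*(-440)) = 13*(0 + 440) = 13*440 = 5720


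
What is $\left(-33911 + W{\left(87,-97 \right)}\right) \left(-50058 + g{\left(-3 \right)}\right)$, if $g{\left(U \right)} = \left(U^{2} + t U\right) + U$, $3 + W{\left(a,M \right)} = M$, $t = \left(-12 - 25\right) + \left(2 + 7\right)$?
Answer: $1699461648$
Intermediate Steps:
$t = -28$ ($t = -37 + 9 = -28$)
$W{\left(a,M \right)} = -3 + M$
$g{\left(U \right)} = U^{2} - 27 U$ ($g{\left(U \right)} = \left(U^{2} - 28 U\right) + U = U^{2} - 27 U$)
$\left(-33911 + W{\left(87,-97 \right)}\right) \left(-50058 + g{\left(-3 \right)}\right) = \left(-33911 - 100\right) \left(-50058 - 3 \left(-27 - 3\right)\right) = \left(-33911 - 100\right) \left(-50058 - -90\right) = - 34011 \left(-50058 + 90\right) = \left(-34011\right) \left(-49968\right) = 1699461648$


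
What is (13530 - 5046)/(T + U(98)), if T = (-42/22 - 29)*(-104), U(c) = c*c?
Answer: 23331/35251 ≈ 0.66185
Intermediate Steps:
U(c) = c²
T = 35360/11 (T = (-42*1/22 - 29)*(-104) = (-21/11 - 29)*(-104) = -340/11*(-104) = 35360/11 ≈ 3214.5)
(13530 - 5046)/(T + U(98)) = (13530 - 5046)/(35360/11 + 98²) = 8484/(35360/11 + 9604) = 8484/(141004/11) = 8484*(11/141004) = 23331/35251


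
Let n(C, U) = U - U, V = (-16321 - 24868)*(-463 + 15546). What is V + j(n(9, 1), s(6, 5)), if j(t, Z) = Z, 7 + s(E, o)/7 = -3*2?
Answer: -621253778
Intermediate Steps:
V = -621253687 (V = -41189*15083 = -621253687)
n(C, U) = 0
s(E, o) = -91 (s(E, o) = -49 + 7*(-3*2) = -49 + 7*(-6) = -49 - 42 = -91)
V + j(n(9, 1), s(6, 5)) = -621253687 - 91 = -621253778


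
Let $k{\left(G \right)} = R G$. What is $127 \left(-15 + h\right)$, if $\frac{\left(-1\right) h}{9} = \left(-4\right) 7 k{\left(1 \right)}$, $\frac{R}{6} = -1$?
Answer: $-193929$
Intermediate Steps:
$R = -6$ ($R = 6 \left(-1\right) = -6$)
$k{\left(G \right)} = - 6 G$
$h = -1512$ ($h = - 9 \left(-4\right) 7 \left(\left(-6\right) 1\right) = - 9 \left(\left(-28\right) \left(-6\right)\right) = \left(-9\right) 168 = -1512$)
$127 \left(-15 + h\right) = 127 \left(-15 - 1512\right) = 127 \left(-1527\right) = -193929$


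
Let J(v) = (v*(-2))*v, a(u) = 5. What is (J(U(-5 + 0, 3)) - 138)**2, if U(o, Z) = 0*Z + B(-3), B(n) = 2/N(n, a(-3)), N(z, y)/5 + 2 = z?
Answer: 7440442564/390625 ≈ 19048.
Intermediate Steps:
N(z, y) = -10 + 5*z
B(n) = 2/(-10 + 5*n)
U(o, Z) = -2/25 (U(o, Z) = 0*Z + 2/(5*(-2 - 3)) = 0 + (2/5)/(-5) = 0 + (2/5)*(-1/5) = 0 - 2/25 = -2/25)
J(v) = -2*v**2 (J(v) = (-2*v)*v = -2*v**2)
(J(U(-5 + 0, 3)) - 138)**2 = (-2*(-2/25)**2 - 138)**2 = (-2*4/625 - 138)**2 = (-8/625 - 138)**2 = (-86258/625)**2 = 7440442564/390625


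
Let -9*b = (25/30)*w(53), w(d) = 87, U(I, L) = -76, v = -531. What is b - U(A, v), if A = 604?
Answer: 1223/18 ≈ 67.944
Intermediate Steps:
b = -145/18 (b = -25/30*87/9 = -25*(1/30)*87/9 = -5*87/54 = -1/9*145/2 = -145/18 ≈ -8.0556)
b - U(A, v) = -145/18 - 1*(-76) = -145/18 + 76 = 1223/18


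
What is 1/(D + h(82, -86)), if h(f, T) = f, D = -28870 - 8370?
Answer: -1/37158 ≈ -2.6912e-5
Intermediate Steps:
D = -37240
1/(D + h(82, -86)) = 1/(-37240 + 82) = 1/(-37158) = -1/37158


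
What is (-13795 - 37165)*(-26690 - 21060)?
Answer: 2433340000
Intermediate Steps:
(-13795 - 37165)*(-26690 - 21060) = -50960*(-47750) = 2433340000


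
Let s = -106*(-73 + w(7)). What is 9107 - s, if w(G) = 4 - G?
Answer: 1051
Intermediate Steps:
s = 8056 (s = -106*(-73 + (4 - 1*7)) = -106*(-73 + (4 - 7)) = -106*(-73 - 3) = -106*(-76) = 8056)
9107 - s = 9107 - 1*8056 = 9107 - 8056 = 1051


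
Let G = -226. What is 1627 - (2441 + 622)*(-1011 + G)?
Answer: 3790558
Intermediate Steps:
1627 - (2441 + 622)*(-1011 + G) = 1627 - (2441 + 622)*(-1011 - 226) = 1627 - 3063*(-1237) = 1627 - 1*(-3788931) = 1627 + 3788931 = 3790558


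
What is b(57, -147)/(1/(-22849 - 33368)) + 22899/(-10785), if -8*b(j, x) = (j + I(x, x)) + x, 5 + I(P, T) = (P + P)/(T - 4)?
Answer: -2839717936529/4342760 ≈ -6.5390e+5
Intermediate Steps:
I(P, T) = -5 + 2*P/(-4 + T) (I(P, T) = -5 + (P + P)/(T - 4) = -5 + (2*P)/(-4 + T) = -5 + 2*P/(-4 + T))
b(j, x) = -j/8 - x/8 - (20 - 3*x)/(8*(-4 + x)) (b(j, x) = -((j + (20 - 5*x + 2*x)/(-4 + x)) + x)/8 = -((j + (20 - 3*x)/(-4 + x)) + x)/8 = -(j + x + (20 - 3*x)/(-4 + x))/8 = -j/8 - x/8 - (20 - 3*x)/(8*(-4 + x)))
b(57, -147)/(1/(-22849 - 33368)) + 22899/(-10785) = ((-20 + 3*(-147) - (-4 - 147)*(57 - 147))/(8*(-4 - 147)))/(1/(-22849 - 33368)) + 22899/(-10785) = ((⅛)*(-20 - 441 - 1*(-151)*(-90))/(-151))/(1/(-56217)) + 22899*(-1/10785) = ((⅛)*(-1/151)*(-20 - 441 - 13590))/(-1/56217) - 7633/3595 = ((⅛)*(-1/151)*(-14051))*(-56217) - 7633/3595 = (14051/1208)*(-56217) - 7633/3595 = -789905067/1208 - 7633/3595 = -2839717936529/4342760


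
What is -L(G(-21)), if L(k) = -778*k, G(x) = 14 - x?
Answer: 27230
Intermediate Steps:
-L(G(-21)) = -(-778)*(14 - 1*(-21)) = -(-778)*(14 + 21) = -(-778)*35 = -1*(-27230) = 27230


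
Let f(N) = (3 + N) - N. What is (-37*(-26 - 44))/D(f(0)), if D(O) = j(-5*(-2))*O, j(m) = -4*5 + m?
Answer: -259/3 ≈ -86.333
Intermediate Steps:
j(m) = -20 + m
f(N) = 3
D(O) = -10*O (D(O) = (-20 - 5*(-2))*O = (-20 + 10)*O = -10*O)
(-37*(-26 - 44))/D(f(0)) = (-37*(-26 - 44))/((-10*3)) = -37*(-70)/(-30) = 2590*(-1/30) = -259/3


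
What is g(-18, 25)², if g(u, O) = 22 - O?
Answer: 9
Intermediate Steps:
g(-18, 25)² = (22 - 1*25)² = (22 - 25)² = (-3)² = 9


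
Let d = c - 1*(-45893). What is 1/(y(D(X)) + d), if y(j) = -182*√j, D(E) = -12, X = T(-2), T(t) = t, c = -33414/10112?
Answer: 1173084529856/53842653038728969 + 9304981504*I*√3/53842653038728969 ≈ 2.1787e-5 + 2.9933e-7*I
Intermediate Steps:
c = -16707/5056 (c = -33414*1/10112 = -16707/5056 ≈ -3.3044)
X = -2
d = 232018301/5056 (d = -16707/5056 - 1*(-45893) = -16707/5056 + 45893 = 232018301/5056 ≈ 45890.)
1/(y(D(X)) + d) = 1/(-364*I*√3 + 232018301/5056) = 1/(232018301/5056 - 364*I*√3)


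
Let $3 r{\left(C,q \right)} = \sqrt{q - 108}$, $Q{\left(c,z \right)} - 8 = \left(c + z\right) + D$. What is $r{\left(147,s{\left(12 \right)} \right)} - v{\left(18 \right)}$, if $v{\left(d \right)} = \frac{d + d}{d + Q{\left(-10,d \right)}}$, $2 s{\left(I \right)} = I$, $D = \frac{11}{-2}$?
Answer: $- \frac{24}{19} + \frac{i \sqrt{102}}{3} \approx -1.2632 + 3.3665 i$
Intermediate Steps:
$D = - \frac{11}{2}$ ($D = 11 \left(- \frac{1}{2}\right) = - \frac{11}{2} \approx -5.5$)
$Q{\left(c,z \right)} = \frac{5}{2} + c + z$ ($Q{\left(c,z \right)} = 8 - \left(\frac{11}{2} - c - z\right) = 8 + \left(- \frac{11}{2} + c + z\right) = \frac{5}{2} + c + z$)
$s{\left(I \right)} = \frac{I}{2}$
$r{\left(C,q \right)} = \frac{\sqrt{-108 + q}}{3}$ ($r{\left(C,q \right)} = \frac{\sqrt{q - 108}}{3} = \frac{\sqrt{-108 + q}}{3}$)
$v{\left(d \right)} = \frac{2 d}{- \frac{15}{2} + 2 d}$ ($v{\left(d \right)} = \frac{d + d}{d + \left(\frac{5}{2} - 10 + d\right)} = \frac{2 d}{d + \left(- \frac{15}{2} + d\right)} = \frac{2 d}{- \frac{15}{2} + 2 d}$)
$r{\left(147,s{\left(12 \right)} \right)} - v{\left(18 \right)} = \frac{\sqrt{-108 + \frac{1}{2} \cdot 12}}{3} - 4 \cdot 18 \frac{1}{-15 + 4 \cdot 18} = \frac{\sqrt{-108 + 6}}{3} - 4 \cdot 18 \frac{1}{-15 + 72} = \frac{\sqrt{-102}}{3} - 4 \cdot 18 \cdot \frac{1}{57} = \frac{i \sqrt{102}}{3} - 4 \cdot 18 \cdot \frac{1}{57} = \frac{i \sqrt{102}}{3} - \frac{24}{19} = - \frac{24}{19} + \frac{i \sqrt{102}}{3}$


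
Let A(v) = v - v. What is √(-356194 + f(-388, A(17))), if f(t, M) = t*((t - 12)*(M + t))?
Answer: I*√60573794 ≈ 7782.9*I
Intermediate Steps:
A(v) = 0
f(t, M) = t*(-12 + t)*(M + t) (f(t, M) = t*((-12 + t)*(M + t)) = t*(-12 + t)*(M + t))
√(-356194 + f(-388, A(17))) = √(-356194 - 388*((-388)² - 12*0 - 12*(-388) + 0*(-388))) = √(-356194 - 388*(150544 + 0 + 4656 + 0)) = √(-356194 - 388*155200) = √(-356194 - 60217600) = √(-60573794) = I*√60573794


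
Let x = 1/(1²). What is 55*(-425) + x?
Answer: -23374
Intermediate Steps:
x = 1 (x = 1/1 = 1)
55*(-425) + x = 55*(-425) + 1 = -23375 + 1 = -23374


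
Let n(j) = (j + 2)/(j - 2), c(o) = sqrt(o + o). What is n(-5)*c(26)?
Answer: 6*sqrt(13)/7 ≈ 3.0905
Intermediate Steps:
c(o) = sqrt(2)*sqrt(o) (c(o) = sqrt(2*o) = sqrt(2)*sqrt(o))
n(j) = (2 + j)/(-2 + j)
n(-5)*c(26) = ((2 - 5)/(-2 - 5))*(sqrt(2)*sqrt(26)) = (-3/(-7))*(2*sqrt(13)) = (-1/7*(-3))*(2*sqrt(13)) = 3*(2*sqrt(13))/7 = 6*sqrt(13)/7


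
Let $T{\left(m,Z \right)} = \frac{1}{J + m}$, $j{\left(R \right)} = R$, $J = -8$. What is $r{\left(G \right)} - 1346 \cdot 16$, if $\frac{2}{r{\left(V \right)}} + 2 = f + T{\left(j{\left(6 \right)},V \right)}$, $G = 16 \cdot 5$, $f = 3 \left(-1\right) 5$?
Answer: $- \frac{753764}{35} \approx -21536.0$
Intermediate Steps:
$f = -15$ ($f = \left(-3\right) 5 = -15$)
$G = 80$
$T{\left(m,Z \right)} = \frac{1}{-8 + m}$
$r{\left(V \right)} = - \frac{4}{35}$ ($r{\left(V \right)} = \frac{2}{-2 - \left(15 - \frac{1}{-8 + 6}\right)} = \frac{2}{-2 - \left(15 - \frac{1}{-2}\right)} = \frac{2}{-2 - \frac{31}{2}} = \frac{2}{- \frac{35}{2}} = 2 \left(- \frac{2}{35}\right) = - \frac{4}{35}$)
$r{\left(G \right)} - 1346 \cdot 16 = - \frac{4}{35} - 1346 \cdot 16 = - \frac{4}{35} - 21536 = - \frac{753764}{35}$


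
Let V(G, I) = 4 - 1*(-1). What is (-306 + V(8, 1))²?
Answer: 90601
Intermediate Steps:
V(G, I) = 5 (V(G, I) = 4 + 1 = 5)
(-306 + V(8, 1))² = (-306 + 5)² = (-301)² = 90601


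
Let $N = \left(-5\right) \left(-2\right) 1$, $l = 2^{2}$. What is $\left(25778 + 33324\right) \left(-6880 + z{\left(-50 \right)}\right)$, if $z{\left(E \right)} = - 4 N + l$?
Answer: $-408749432$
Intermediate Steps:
$l = 4$
$N = 10$ ($N = 10 \cdot 1 = 10$)
$z{\left(E \right)} = -36$ ($z{\left(E \right)} = \left(-4\right) 10 + 4 = -40 + 4 = -36$)
$\left(25778 + 33324\right) \left(-6880 + z{\left(-50 \right)}\right) = \left(25778 + 33324\right) \left(-6880 - 36\right) = 59102 \left(-6916\right) = -408749432$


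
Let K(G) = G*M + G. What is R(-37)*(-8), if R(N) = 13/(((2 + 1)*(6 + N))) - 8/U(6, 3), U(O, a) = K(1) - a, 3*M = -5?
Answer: -16712/1023 ≈ -16.336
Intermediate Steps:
M = -5/3 (M = (1/3)*(-5) = -5/3 ≈ -1.6667)
K(G) = -2*G/3 (K(G) = G*(-5/3) + G = -5*G/3 + G = -2*G/3)
U(O, a) = -2/3 - a (U(O, a) = -2/3*1 - a = -2/3 - a)
R(N) = 24/11 + 13/(18 + 3*N) (R(N) = 13/(((2 + 1)*(6 + N))) - 8/(-2/3 - 1*3) = 13/((3*(6 + N))) - 8/(-2/3 - 3) = 13/(18 + 3*N) - 8/(-11/3) = 13/(18 + 3*N) - 8*(-3/11) = 13/(18 + 3*N) + 24/11 = 24/11 + 13/(18 + 3*N))
R(-37)*(-8) = ((575 + 72*(-37))/(33*(6 - 37)))*(-8) = ((1/33)*(575 - 2664)/(-31))*(-8) = ((1/33)*(-1/31)*(-2089))*(-8) = (2089/1023)*(-8) = -16712/1023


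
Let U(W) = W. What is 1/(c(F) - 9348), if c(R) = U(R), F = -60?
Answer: -1/9408 ≈ -0.00010629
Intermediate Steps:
c(R) = R
1/(c(F) - 9348) = 1/(-60 - 9348) = 1/(-9408) = -1/9408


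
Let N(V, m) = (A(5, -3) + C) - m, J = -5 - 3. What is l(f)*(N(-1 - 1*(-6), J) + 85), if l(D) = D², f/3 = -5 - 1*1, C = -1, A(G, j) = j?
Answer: 28836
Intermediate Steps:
J = -8
N(V, m) = -4 - m (N(V, m) = (-3 - 1) - m = -4 - m)
f = -18 (f = 3*(-5 - 1*1) = 3*(-5 - 1) = 3*(-6) = -18)
l(f)*(N(-1 - 1*(-6), J) + 85) = (-18)²*((-4 - 1*(-8)) + 85) = 324*((-4 + 8) + 85) = 324*(4 + 85) = 324*89 = 28836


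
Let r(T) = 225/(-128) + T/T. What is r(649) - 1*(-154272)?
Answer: 19746719/128 ≈ 1.5427e+5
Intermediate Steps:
r(T) = -97/128 (r(T) = 225*(-1/128) + 1 = -225/128 + 1 = -97/128)
r(649) - 1*(-154272) = -97/128 - 1*(-154272) = -97/128 + 154272 = 19746719/128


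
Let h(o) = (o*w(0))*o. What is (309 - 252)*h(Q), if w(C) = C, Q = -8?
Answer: 0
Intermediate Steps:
h(o) = 0 (h(o) = (o*0)*o = 0*o = 0)
(309 - 252)*h(Q) = (309 - 252)*0 = 57*0 = 0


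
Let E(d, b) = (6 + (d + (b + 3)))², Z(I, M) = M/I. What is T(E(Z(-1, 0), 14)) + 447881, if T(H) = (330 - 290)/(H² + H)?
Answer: 12557239601/28037 ≈ 4.4788e+5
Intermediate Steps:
E(d, b) = (9 + b + d)² (E(d, b) = (6 + (d + (3 + b)))² = (6 + (3 + b + d))² = (9 + b + d)²)
T(H) = 40/(H + H²)
T(E(Z(-1, 0), 14)) + 447881 = 40/(((9 + 14 + 0/(-1))²)*(1 + (9 + 14 + 0/(-1))²)) + 447881 = 40/(((9 + 14 + 0*(-1))²)*(1 + (9 + 14 + 0*(-1))²)) + 447881 = 40/(((9 + 14 + 0)²)*(1 + (9 + 14 + 0)²)) + 447881 = 40/((23²)*(1 + 23²)) + 447881 = 40/(529*(1 + 529)) + 447881 = 40*(1/529)/530 + 447881 = 40*(1/529)*(1/530) + 447881 = 4/28037 + 447881 = 12557239601/28037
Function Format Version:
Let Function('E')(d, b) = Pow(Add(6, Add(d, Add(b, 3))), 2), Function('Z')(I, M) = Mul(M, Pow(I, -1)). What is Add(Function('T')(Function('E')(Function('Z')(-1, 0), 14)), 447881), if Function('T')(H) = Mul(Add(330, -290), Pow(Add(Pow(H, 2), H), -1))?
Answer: Rational(12557239601, 28037) ≈ 4.4788e+5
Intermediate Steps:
Function('E')(d, b) = Pow(Add(9, b, d), 2) (Function('E')(d, b) = Pow(Add(6, Add(d, Add(3, b))), 2) = Pow(Add(6, Add(3, b, d)), 2) = Pow(Add(9, b, d), 2))
Function('T')(H) = Mul(40, Pow(Add(H, Pow(H, 2)), -1))
Add(Function('T')(Function('E')(Function('Z')(-1, 0), 14)), 447881) = Add(Mul(40, Pow(Pow(Add(9, 14, Mul(0, Pow(-1, -1))), 2), -1), Pow(Add(1, Pow(Add(9, 14, Mul(0, Pow(-1, -1))), 2)), -1)), 447881) = Add(Mul(40, Pow(Pow(Add(9, 14, Mul(0, -1)), 2), -1), Pow(Add(1, Pow(Add(9, 14, Mul(0, -1)), 2)), -1)), 447881) = Add(Mul(40, Pow(Pow(Add(9, 14, 0), 2), -1), Pow(Add(1, Pow(Add(9, 14, 0), 2)), -1)), 447881) = Add(Mul(40, Pow(Pow(23, 2), -1), Pow(Add(1, Pow(23, 2)), -1)), 447881) = Add(Mul(40, Pow(529, -1), Pow(Add(1, 529), -1)), 447881) = Add(Mul(40, Rational(1, 529), Pow(530, -1)), 447881) = Add(Mul(40, Rational(1, 529), Rational(1, 530)), 447881) = Add(Rational(4, 28037), 447881) = Rational(12557239601, 28037)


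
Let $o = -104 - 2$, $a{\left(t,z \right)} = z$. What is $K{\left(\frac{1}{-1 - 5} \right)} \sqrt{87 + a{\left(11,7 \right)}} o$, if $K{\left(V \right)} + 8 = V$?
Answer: $\frac{2597 \sqrt{94}}{3} \approx 8393.0$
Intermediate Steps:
$K{\left(V \right)} = -8 + V$
$o = -106$
$K{\left(\frac{1}{-1 - 5} \right)} \sqrt{87 + a{\left(11,7 \right)}} o = \left(-8 + \frac{1}{-1 - 5}\right) \sqrt{87 + 7} \left(-106\right) = \left(-8 + \frac{1}{-6}\right) \sqrt{94} \left(-106\right) = \left(-8 - \frac{1}{6}\right) \sqrt{94} \left(-106\right) = - \frac{49 \sqrt{94}}{6} \left(-106\right) = \frac{2597 \sqrt{94}}{3}$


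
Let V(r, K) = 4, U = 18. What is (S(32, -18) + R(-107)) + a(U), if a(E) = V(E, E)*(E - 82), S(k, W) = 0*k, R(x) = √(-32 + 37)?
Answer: -256 + √5 ≈ -253.76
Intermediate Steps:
R(x) = √5
S(k, W) = 0
a(E) = -328 + 4*E (a(E) = 4*(E - 82) = 4*(-82 + E) = -328 + 4*E)
(S(32, -18) + R(-107)) + a(U) = (0 + √5) + (-328 + 4*18) = √5 + (-328 + 72) = √5 - 256 = -256 + √5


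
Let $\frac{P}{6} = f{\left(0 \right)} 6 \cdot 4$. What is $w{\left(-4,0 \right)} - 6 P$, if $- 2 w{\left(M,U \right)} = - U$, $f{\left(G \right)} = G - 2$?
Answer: $1728$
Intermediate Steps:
$f{\left(G \right)} = -2 + G$ ($f{\left(G \right)} = G - 2 = -2 + G$)
$w{\left(M,U \right)} = \frac{U}{2}$ ($w{\left(M,U \right)} = - \frac{\left(-1\right) U}{2} = \frac{U}{2}$)
$P = -288$ ($P = 6 \left(-2 + 0\right) 6 \cdot 4 = 6 \left(-2\right) 6 \cdot 4 = 6 \left(\left(-12\right) 4\right) = 6 \left(-48\right) = -288$)
$w{\left(-4,0 \right)} - 6 P = \frac{1}{2} \cdot 0 - -1728 = 0 + 1728 = 1728$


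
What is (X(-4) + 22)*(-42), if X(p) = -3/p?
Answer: -1911/2 ≈ -955.50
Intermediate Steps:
(X(-4) + 22)*(-42) = (-3/(-4) + 22)*(-42) = (-3*(-¼) + 22)*(-42) = (¾ + 22)*(-42) = (91/4)*(-42) = -1911/2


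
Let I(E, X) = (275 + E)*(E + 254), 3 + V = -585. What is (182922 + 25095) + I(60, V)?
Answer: 313207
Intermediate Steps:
V = -588 (V = -3 - 585 = -588)
I(E, X) = (254 + E)*(275 + E) (I(E, X) = (275 + E)*(254 + E) = (254 + E)*(275 + E))
(182922 + 25095) + I(60, V) = (182922 + 25095) + (69850 + 60**2 + 529*60) = 208017 + (69850 + 3600 + 31740) = 208017 + 105190 = 313207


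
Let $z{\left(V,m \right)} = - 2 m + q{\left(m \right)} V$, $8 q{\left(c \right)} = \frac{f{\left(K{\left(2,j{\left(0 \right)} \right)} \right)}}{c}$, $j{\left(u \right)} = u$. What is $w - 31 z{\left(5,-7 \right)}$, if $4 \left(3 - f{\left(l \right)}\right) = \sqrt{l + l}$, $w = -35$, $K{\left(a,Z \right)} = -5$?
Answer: $- \frac{25799}{56} - \frac{155 i \sqrt{10}}{224} \approx -460.7 - 2.1882 i$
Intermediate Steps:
$f{\left(l \right)} = 3 - \frac{\sqrt{2} \sqrt{l}}{4}$ ($f{\left(l \right)} = 3 - \frac{\sqrt{l + l}}{4} = 3 - \frac{\sqrt{2 l}}{4} = 3 - \frac{\sqrt{2} \sqrt{l}}{4}$)
$q{\left(c \right)} = \frac{3 - \frac{i \sqrt{10}}{4}}{8 c}$ ($q{\left(c \right)} = \frac{\left(3 - \frac{\sqrt{2} \sqrt{-5}}{4}\right) \frac{1}{c}}{8} = \frac{\left(3 - \frac{\sqrt{2} i \sqrt{5}}{4}\right) \frac{1}{c}}{8} = \frac{\left(3 - \frac{i \sqrt{10}}{4}\right) \frac{1}{c}}{8} = \frac{\frac{1}{c} \left(3 - \frac{i \sqrt{10}}{4}\right)}{8} = \frac{3 - \frac{i \sqrt{10}}{4}}{8 c}$)
$z{\left(V,m \right)} = - 2 m + \frac{V \left(12 - i \sqrt{10}\right)}{32 m}$ ($z{\left(V,m \right)} = - 2 m + \frac{12 - i \sqrt{10}}{32 m} V = - 2 m + \frac{V \left(12 - i \sqrt{10}\right)}{32 m}$)
$w - 31 z{\left(5,-7 \right)} = -35 - 31 \frac{- 64 \left(-7\right)^{2} + 5 \left(12 - i \sqrt{10}\right)}{32 \left(-7\right)} = -35 - 31 \cdot \frac{1}{32} \left(- \frac{1}{7}\right) \left(\left(-64\right) 49 + \left(60 - 5 i \sqrt{10}\right)\right) = -35 - 31 \cdot \frac{1}{32} \left(- \frac{1}{7}\right) \left(-3136 + \left(60 - 5 i \sqrt{10}\right)\right) = -35 - 31 \cdot \frac{1}{32} \left(- \frac{1}{7}\right) \left(-3076 - 5 i \sqrt{10}\right) = -35 - 31 \left(\frac{769}{56} + \frac{5 i \sqrt{10}}{224}\right) = -35 - \left(\frac{23839}{56} + \frac{155 i \sqrt{10}}{224}\right) = - \frac{25799}{56} - \frac{155 i \sqrt{10}}{224}$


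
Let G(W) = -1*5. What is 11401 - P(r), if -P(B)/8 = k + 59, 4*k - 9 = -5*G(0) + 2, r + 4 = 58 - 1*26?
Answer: 11945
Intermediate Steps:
G(W) = -5
r = 28 (r = -4 + (58 - 1*26) = -4 + (58 - 26) = -4 + 32 = 28)
k = 9 (k = 9/4 + (-5*(-5) + 2)/4 = 9/4 + (25 + 2)/4 = 9/4 + (¼)*27 = 9/4 + 27/4 = 9)
P(B) = -544 (P(B) = -8*(9 + 59) = -8*68 = -544)
11401 - P(r) = 11401 - 1*(-544) = 11401 + 544 = 11945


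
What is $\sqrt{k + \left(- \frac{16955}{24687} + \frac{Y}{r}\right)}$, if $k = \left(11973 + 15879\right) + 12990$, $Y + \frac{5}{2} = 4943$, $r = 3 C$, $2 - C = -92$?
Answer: $\frac{\sqrt{24447574991260681}}{773526} \approx 202.14$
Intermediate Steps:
$C = 94$ ($C = 2 - -92 = 2 + 92 = 94$)
$r = 282$ ($r = 3 \cdot 94 = 282$)
$Y = \frac{9881}{2}$ ($Y = - \frac{5}{2} + 4943 = \frac{9881}{2} \approx 4940.5$)
$k = 40842$ ($k = 27852 + 12990 = 40842$)
$\sqrt{k + \left(- \frac{16955}{24687} + \frac{Y}{r}\right)} = \sqrt{40842 + \left(- \frac{16955}{24687} + \frac{9881}{2 \cdot 282}\right)} = \sqrt{40842 + \left(\left(-16955\right) \frac{1}{24687} + \frac{9881}{2} \cdot \frac{1}{282}\right)} = \sqrt{40842 + \left(- \frac{16955}{24687} + \frac{9881}{564}\right)} = \sqrt{40842 + \frac{78123209}{4641156}} = \sqrt{\frac{189632216561}{4641156}} = \frac{\sqrt{24447574991260681}}{773526}$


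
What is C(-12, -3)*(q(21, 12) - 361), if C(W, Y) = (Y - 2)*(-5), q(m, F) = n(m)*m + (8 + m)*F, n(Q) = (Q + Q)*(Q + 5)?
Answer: 572975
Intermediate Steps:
n(Q) = 2*Q*(5 + Q) (n(Q) = (2*Q)*(5 + Q) = 2*Q*(5 + Q))
q(m, F) = F*(8 + m) + 2*m²*(5 + m) (q(m, F) = (2*m*(5 + m))*m + (8 + m)*F = 2*m²*(5 + m) + F*(8 + m) = F*(8 + m) + 2*m²*(5 + m))
C(W, Y) = 10 - 5*Y (C(W, Y) = (-2 + Y)*(-5) = 10 - 5*Y)
C(-12, -3)*(q(21, 12) - 361) = (10 - 5*(-3))*((8*12 + 12*21 + 2*21²*(5 + 21)) - 361) = (10 + 15)*((96 + 252 + 2*441*26) - 361) = 25*((96 + 252 + 22932) - 361) = 25*(23280 - 361) = 25*22919 = 572975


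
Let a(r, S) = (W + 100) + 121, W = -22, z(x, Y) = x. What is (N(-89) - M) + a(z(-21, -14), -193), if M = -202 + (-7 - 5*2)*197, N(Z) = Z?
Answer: 3661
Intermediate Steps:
a(r, S) = 199 (a(r, S) = (-22 + 100) + 121 = 78 + 121 = 199)
M = -3551 (M = -202 + (-7 - 10)*197 = -202 - 17*197 = -202 - 3349 = -3551)
(N(-89) - M) + a(z(-21, -14), -193) = (-89 - 1*(-3551)) + 199 = (-89 + 3551) + 199 = 3462 + 199 = 3661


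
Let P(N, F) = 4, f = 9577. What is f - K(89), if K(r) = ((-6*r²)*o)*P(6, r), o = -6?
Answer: -1131047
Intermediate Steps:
K(r) = 144*r² (K(r) = (-6*r²*(-6))*4 = (36*r²)*4 = 144*r²)
f - K(89) = 9577 - 144*89² = 9577 - 144*7921 = 9577 - 1*1140624 = 9577 - 1140624 = -1131047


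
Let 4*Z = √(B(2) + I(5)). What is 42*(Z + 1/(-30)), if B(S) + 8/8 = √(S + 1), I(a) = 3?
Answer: -7/5 + 21*√(2 + √3)/2 ≈ 18.884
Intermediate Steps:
B(S) = -1 + √(1 + S) (B(S) = -1 + √(S + 1) = -1 + √(1 + S))
Z = √(2 + √3)/4 (Z = √((-1 + √(1 + 2)) + 3)/4 = √((-1 + √3) + 3)/4 = √(2 + √3)/4 ≈ 0.48296)
42*(Z + 1/(-30)) = 42*(√(2 + √3)/4 + 1/(-30)) = 42*(√(2 + √3)/4 - 1/30) = 42*(-1/30 + √(2 + √3)/4) = -7/5 + 21*√(2 + √3)/2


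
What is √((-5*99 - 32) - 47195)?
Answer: I*√47722 ≈ 218.45*I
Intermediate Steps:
√((-5*99 - 32) - 47195) = √((-495 - 32) - 47195) = √(-527 - 47195) = √(-47722) = I*√47722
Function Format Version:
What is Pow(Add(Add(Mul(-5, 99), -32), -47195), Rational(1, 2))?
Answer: Mul(I, Pow(47722, Rational(1, 2))) ≈ Mul(218.45, I)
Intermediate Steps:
Pow(Add(Add(Mul(-5, 99), -32), -47195), Rational(1, 2)) = Pow(Add(Add(-495, -32), -47195), Rational(1, 2)) = Pow(Add(-527, -47195), Rational(1, 2)) = Pow(-47722, Rational(1, 2)) = Mul(I, Pow(47722, Rational(1, 2)))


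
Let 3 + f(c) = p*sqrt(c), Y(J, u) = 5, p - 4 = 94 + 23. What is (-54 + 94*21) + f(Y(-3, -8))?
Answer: 1917 + 121*sqrt(5) ≈ 2187.6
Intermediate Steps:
p = 121 (p = 4 + (94 + 23) = 4 + 117 = 121)
f(c) = -3 + 121*sqrt(c)
(-54 + 94*21) + f(Y(-3, -8)) = (-54 + 94*21) + (-3 + 121*sqrt(5)) = (-54 + 1974) + (-3 + 121*sqrt(5)) = 1920 + (-3 + 121*sqrt(5)) = 1917 + 121*sqrt(5)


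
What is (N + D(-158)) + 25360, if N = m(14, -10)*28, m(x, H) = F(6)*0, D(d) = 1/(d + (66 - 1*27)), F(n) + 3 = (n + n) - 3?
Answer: 3017839/119 ≈ 25360.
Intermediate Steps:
F(n) = -6 + 2*n (F(n) = -3 + ((n + n) - 3) = -3 + (2*n - 3) = -3 + (-3 + 2*n) = -6 + 2*n)
D(d) = 1/(39 + d) (D(d) = 1/(d + (66 - 27)) = 1/(d + 39) = 1/(39 + d))
m(x, H) = 0 (m(x, H) = (-6 + 2*6)*0 = (-6 + 12)*0 = 6*0 = 0)
N = 0 (N = 0*28 = 0)
(N + D(-158)) + 25360 = (0 + 1/(39 - 158)) + 25360 = (0 + 1/(-119)) + 25360 = (0 - 1/119) + 25360 = -1/119 + 25360 = 3017839/119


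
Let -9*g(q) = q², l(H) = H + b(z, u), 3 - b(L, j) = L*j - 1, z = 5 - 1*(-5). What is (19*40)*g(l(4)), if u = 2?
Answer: -12160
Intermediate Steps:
z = 10 (z = 5 + 5 = 10)
b(L, j) = 4 - L*j (b(L, j) = 3 - (L*j - 1) = 3 - (-1 + L*j) = 3 + (1 - L*j) = 4 - L*j)
l(H) = -16 + H (l(H) = H + (4 - 1*10*2) = H + (4 - 20) = H - 16 = -16 + H)
g(q) = -q²/9
(19*40)*g(l(4)) = (19*40)*(-(-16 + 4)²/9) = 760*(-⅑*(-12)²) = 760*(-⅑*144) = 760*(-16) = -12160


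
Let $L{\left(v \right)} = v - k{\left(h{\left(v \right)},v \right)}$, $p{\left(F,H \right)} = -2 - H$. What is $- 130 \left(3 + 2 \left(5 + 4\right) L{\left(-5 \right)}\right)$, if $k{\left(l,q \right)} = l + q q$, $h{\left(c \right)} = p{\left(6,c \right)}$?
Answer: $76830$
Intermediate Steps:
$h{\left(c \right)} = -2 - c$
$k{\left(l,q \right)} = l + q^{2}$
$L{\left(v \right)} = 2 - v^{2} + 2 v$ ($L{\left(v \right)} = v - \left(\left(-2 - v\right) + v^{2}\right) = v - \left(-2 + v^{2} - v\right) = v + \left(2 + v - v^{2}\right) = 2 - v^{2} + 2 v$)
$- 130 \left(3 + 2 \left(5 + 4\right) L{\left(-5 \right)}\right) = - 130 \left(3 + 2 \left(5 + 4\right) \left(2 - \left(-5\right)^{2} + 2 \left(-5\right)\right)\right) = - 130 \left(3 + 2 \cdot 9 \left(2 - 25 - 10\right)\right) = - 130 \left(3 + 18 \left(2 - 25 - 10\right)\right) = - 130 \left(3 + 18 \left(-33\right)\right) = - 130 \left(3 - 594\right) = \left(-130\right) \left(-591\right) = 76830$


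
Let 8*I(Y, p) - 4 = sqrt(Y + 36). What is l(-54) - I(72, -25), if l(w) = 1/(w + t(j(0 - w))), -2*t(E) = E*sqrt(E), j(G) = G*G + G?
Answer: -121287319/242574642 - 55*sqrt(330)/80858214 - 3*sqrt(3)/4 ≈ -1.7991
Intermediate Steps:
j(G) = G + G**2 (j(G) = G**2 + G = G + G**2)
t(E) = -E**(3/2)/2 (t(E) = -E*sqrt(E)/2 = -E**(3/2)/2)
I(Y, p) = 1/2 + sqrt(36 + Y)/8 (I(Y, p) = 1/2 + sqrt(Y + 36)/8 = 1/2 + sqrt(36 + Y)/8)
l(w) = 1/(w - (-w*(1 - w))**(3/2)/2) (l(w) = 1/(w - ((0 - w)*(1 + (0 - w)))**(3/2)/2) = 1/(w - (-w*(1 - w))**(3/2)/2))
l(-54) - I(72, -25) = 2/(-(-54*(-1 - 54))**(3/2) + 2*(-54)) - (1/2 + sqrt(36 + 72)/8) = 2/(-(-54*(-55))**(3/2) - 108) - (1/2 + sqrt(108)/8) = 2/(-2970**(3/2) - 108) - (1/2 + (6*sqrt(3))/8) = 2/(-8910*sqrt(330) - 108) - (1/2 + 3*sqrt(3)/4) = 2/(-8910*sqrt(330) - 108) + (-1/2 - 3*sqrt(3)/4) = 2/(-108 - 8910*sqrt(330)) + (-1/2 - 3*sqrt(3)/4) = -1/2 + 2/(-108 - 8910*sqrt(330)) - 3*sqrt(3)/4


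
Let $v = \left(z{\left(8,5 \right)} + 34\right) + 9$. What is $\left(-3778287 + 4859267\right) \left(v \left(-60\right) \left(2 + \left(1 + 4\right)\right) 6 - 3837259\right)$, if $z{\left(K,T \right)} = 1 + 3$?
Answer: $-4276031505020$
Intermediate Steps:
$z{\left(K,T \right)} = 4$
$v = 47$ ($v = \left(4 + 34\right) + 9 = 38 + 9 = 47$)
$\left(-3778287 + 4859267\right) \left(v \left(-60\right) \left(2 + \left(1 + 4\right)\right) 6 - 3837259\right) = \left(-3778287 + 4859267\right) \left(47 \left(-60\right) \left(2 + \left(1 + 4\right)\right) 6 - 3837259\right) = 1080980 \left(- 2820 \left(2 + 5\right) 6 - 3837259\right) = 1080980 \left(- 2820 \cdot 7 \cdot 6 - 3837259\right) = 1080980 \left(\left(-2820\right) 42 - 3837259\right) = 1080980 \left(-118440 - 3837259\right) = 1080980 \left(-3955699\right) = -4276031505020$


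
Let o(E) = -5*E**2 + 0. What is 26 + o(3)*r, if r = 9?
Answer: -379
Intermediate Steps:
o(E) = -5*E**2
26 + o(3)*r = 26 - 5*3**2*9 = 26 - 5*9*9 = 26 - 45*9 = 26 - 405 = -379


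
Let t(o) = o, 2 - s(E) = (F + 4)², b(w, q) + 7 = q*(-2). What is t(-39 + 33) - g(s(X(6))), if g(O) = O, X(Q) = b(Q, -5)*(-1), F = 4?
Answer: 56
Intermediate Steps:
b(w, q) = -7 - 2*q (b(w, q) = -7 + q*(-2) = -7 - 2*q)
X(Q) = -3 (X(Q) = (-7 - 2*(-5))*(-1) = (-7 + 10)*(-1) = 3*(-1) = -3)
s(E) = -62 (s(E) = 2 - (4 + 4)² = 2 - 1*8² = 2 - 1*64 = 2 - 64 = -62)
t(-39 + 33) - g(s(X(6))) = (-39 + 33) - 1*(-62) = -6 + 62 = 56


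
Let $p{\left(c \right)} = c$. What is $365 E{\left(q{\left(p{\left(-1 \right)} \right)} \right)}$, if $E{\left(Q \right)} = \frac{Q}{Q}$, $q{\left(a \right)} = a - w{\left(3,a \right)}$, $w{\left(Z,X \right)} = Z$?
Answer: $365$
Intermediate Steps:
$q{\left(a \right)} = -3 + a$ ($q{\left(a \right)} = a - 3 = -3 + a$)
$E{\left(Q \right)} = 1$
$365 E{\left(q{\left(p{\left(-1 \right)} \right)} \right)} = 365 \cdot 1 = 365$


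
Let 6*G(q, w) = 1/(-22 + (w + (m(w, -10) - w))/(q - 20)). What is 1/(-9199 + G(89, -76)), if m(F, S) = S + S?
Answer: -3076/28296147 ≈ -0.00010871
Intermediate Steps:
m(F, S) = 2*S
G(q, w) = 1/(6*(-22 - 20/(-20 + q))) (G(q, w) = 1/(6*(-22 + (w + (2*(-10) - w))/(q - 20))) = 1/(6*(-22 + (w + (-20 - w))/(-20 + q))) = 1/(6*(-22 - 20/(-20 + q))))
1/(-9199 + G(89, -76)) = 1/(-9199 + (20 - 1*89)/(12*(-210 + 11*89))) = 1/(-9199 + (20 - 89)/(12*(-210 + 979))) = 1/(-9199 + (1/12)*(-69)/769) = 1/(-9199 + (1/12)*(1/769)*(-69)) = 1/(-9199 - 23/3076) = 1/(-28296147/3076) = -3076/28296147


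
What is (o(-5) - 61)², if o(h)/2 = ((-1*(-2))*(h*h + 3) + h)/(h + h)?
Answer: 126736/25 ≈ 5069.4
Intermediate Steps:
o(h) = (6 + h + 2*h²)/h (o(h) = 2*(((-1*(-2))*(h*h + 3) + h)/(h + h)) = 2*((2*(h² + 3) + h)/((2*h))) = 2*((2*(3 + h²) + h)*(1/(2*h))) = 2*(((6 + 2*h²) + h)*(1/(2*h))) = 2*((6 + h + 2*h²)*(1/(2*h))) = 2*((6 + h + 2*h²)/(2*h)) = (6 + h + 2*h²)/h)
(o(-5) - 61)² = ((1 + 2*(-5) + 6/(-5)) - 61)² = ((1 - 10 + 6*(-⅕)) - 61)² = ((1 - 10 - 6/5) - 61)² = (-51/5 - 61)² = (-356/5)² = 126736/25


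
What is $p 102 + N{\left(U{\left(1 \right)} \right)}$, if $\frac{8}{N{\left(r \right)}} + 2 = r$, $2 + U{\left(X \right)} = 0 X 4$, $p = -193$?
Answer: $-19688$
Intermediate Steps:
$U{\left(X \right)} = -2$ ($U{\left(X \right)} = -2 + 0 X 4 = -2 + 0 \cdot 4 = -2 + 0 = -2$)
$N{\left(r \right)} = \frac{8}{-2 + r}$
$p 102 + N{\left(U{\left(1 \right)} \right)} = \left(-193\right) 102 + \frac{8}{-2 - 2} = -19686 + \frac{8}{-4} = -19686 + 8 \left(- \frac{1}{4}\right) = -19686 - 2 = -19688$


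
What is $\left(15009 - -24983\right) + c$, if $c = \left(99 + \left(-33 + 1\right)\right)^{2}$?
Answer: $44481$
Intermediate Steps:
$c = 4489$ ($c = \left(99 - 32\right)^{2} = 67^{2} = 4489$)
$\left(15009 - -24983\right) + c = \left(15009 - -24983\right) + 4489 = \left(15009 + 24983\right) + 4489 = 39992 + 4489 = 44481$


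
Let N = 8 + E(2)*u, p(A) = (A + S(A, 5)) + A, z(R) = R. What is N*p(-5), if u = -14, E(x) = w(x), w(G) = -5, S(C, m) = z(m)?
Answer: -390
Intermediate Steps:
S(C, m) = m
E(x) = -5
p(A) = 5 + 2*A (p(A) = (A + 5) + A = (5 + A) + A = 5 + 2*A)
N = 78 (N = 8 - 5*(-14) = 8 + 70 = 78)
N*p(-5) = 78*(5 + 2*(-5)) = 78*(5 - 10) = 78*(-5) = -390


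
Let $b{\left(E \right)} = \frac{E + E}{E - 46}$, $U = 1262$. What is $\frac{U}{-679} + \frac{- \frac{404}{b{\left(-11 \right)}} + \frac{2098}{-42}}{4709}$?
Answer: $- \frac{220684315}{105514563} \approx -2.0915$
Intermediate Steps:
$b{\left(E \right)} = \frac{2 E}{-46 + E}$
$\frac{U}{-679} + \frac{- \frac{404}{b{\left(-11 \right)}} + \frac{2098}{-42}}{4709} = \frac{1262}{-679} + \frac{- \frac{404}{2 \left(-11\right) \frac{1}{-46 - 11}} + \frac{2098}{-42}}{4709} = 1262 \left(- \frac{1}{679}\right) + \left(- \frac{404}{2 \left(-11\right) \frac{1}{-57}} + 2098 \left(- \frac{1}{42}\right)\right) \frac{1}{4709} = - \frac{1262}{679} + \left(- \frac{404}{2 \left(-11\right) \left(- \frac{1}{57}\right)} - \frac{1049}{21}\right) \frac{1}{4709} = - \frac{1262}{679} + \left(- \frac{404}{\frac{22}{57}} - \frac{1049}{21}\right) \frac{1}{4709} = - \frac{1262}{679} + \left(\left(-404\right) \frac{57}{22} - \frac{1049}{21}\right) \frac{1}{4709} = - \frac{1262}{679} + \left(- \frac{11514}{11} - \frac{1049}{21}\right) \frac{1}{4709} = - \frac{1262}{679} - \frac{253333}{1087779} = - \frac{220684315}{105514563}$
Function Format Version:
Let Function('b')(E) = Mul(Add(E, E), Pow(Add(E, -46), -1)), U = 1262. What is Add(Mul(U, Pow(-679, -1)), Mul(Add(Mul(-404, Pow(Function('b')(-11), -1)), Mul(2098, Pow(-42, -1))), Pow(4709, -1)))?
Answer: Rational(-220684315, 105514563) ≈ -2.0915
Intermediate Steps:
Function('b')(E) = Mul(2, E, Pow(Add(-46, E), -1)) (Function('b')(E) = Mul(Mul(2, E), Pow(Add(-46, E), -1)) = Mul(2, E, Pow(Add(-46, E), -1)))
Add(Mul(U, Pow(-679, -1)), Mul(Add(Mul(-404, Pow(Function('b')(-11), -1)), Mul(2098, Pow(-42, -1))), Pow(4709, -1))) = Add(Mul(1262, Pow(-679, -1)), Mul(Add(Mul(-404, Pow(Mul(2, -11, Pow(Add(-46, -11), -1)), -1)), Mul(2098, Pow(-42, -1))), Pow(4709, -1))) = Add(Mul(1262, Rational(-1, 679)), Mul(Add(Mul(-404, Pow(Mul(2, -11, Pow(-57, -1)), -1)), Mul(2098, Rational(-1, 42))), Rational(1, 4709))) = Add(Rational(-1262, 679), Mul(Add(Mul(-404, Pow(Mul(2, -11, Rational(-1, 57)), -1)), Rational(-1049, 21)), Rational(1, 4709))) = Add(Rational(-1262, 679), Mul(Add(Mul(-404, Pow(Rational(22, 57), -1)), Rational(-1049, 21)), Rational(1, 4709))) = Add(Rational(-1262, 679), Mul(Add(Mul(-404, Rational(57, 22)), Rational(-1049, 21)), Rational(1, 4709))) = Add(Rational(-1262, 679), Mul(Add(Rational(-11514, 11), Rational(-1049, 21)), Rational(1, 4709))) = Add(Rational(-1262, 679), Mul(Rational(-253333, 231), Rational(1, 4709))) = Add(Rational(-1262, 679), Rational(-253333, 1087779)) = Rational(-220684315, 105514563)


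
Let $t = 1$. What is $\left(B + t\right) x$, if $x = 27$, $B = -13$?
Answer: $-324$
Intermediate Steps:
$\left(B + t\right) x = \left(-13 + 1\right) 27 = \left(-12\right) 27 = -324$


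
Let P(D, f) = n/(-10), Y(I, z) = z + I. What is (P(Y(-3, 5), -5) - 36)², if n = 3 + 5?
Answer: 33856/25 ≈ 1354.2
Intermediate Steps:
Y(I, z) = I + z
n = 8
P(D, f) = -⅘ (P(D, f) = 8/(-10) = 8*(-⅒) = -⅘)
(P(Y(-3, 5), -5) - 36)² = (-⅘ - 36)² = (-184/5)² = 33856/25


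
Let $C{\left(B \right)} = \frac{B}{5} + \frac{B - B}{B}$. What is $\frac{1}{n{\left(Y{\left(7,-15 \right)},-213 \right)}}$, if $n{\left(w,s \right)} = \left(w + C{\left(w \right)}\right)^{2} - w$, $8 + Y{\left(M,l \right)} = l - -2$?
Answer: $\frac{25}{16401} \approx 0.0015243$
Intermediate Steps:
$C{\left(B \right)} = \frac{B}{5}$ ($C{\left(B \right)} = B \frac{1}{5} + \frac{0}{B} = \frac{B}{5} + 0 = \frac{B}{5}$)
$Y{\left(M,l \right)} = -6 + l$ ($Y{\left(M,l \right)} = -8 + \left(l - -2\right) = -8 + \left(l + 2\right) = -8 + \left(2 + l\right) = -6 + l$)
$n{\left(w,s \right)} = - w + \frac{36 w^{2}}{25}$ ($n{\left(w,s \right)} = \left(w + \frac{w}{5}\right)^{2} - w = \left(\frac{6 w}{5}\right)^{2} - w = \frac{36 w^{2}}{25} - w = - w + \frac{36 w^{2}}{25}$)
$\frac{1}{n{\left(Y{\left(7,-15 \right)},-213 \right)}} = \frac{1}{\frac{1}{25} \left(-6 - 15\right) \left(-25 + 36 \left(-6 - 15\right)\right)} = \frac{1}{\frac{1}{25} \left(-21\right) \left(-25 + 36 \left(-21\right)\right)} = \frac{1}{\frac{1}{25} \left(-21\right) \left(-25 - 756\right)} = \frac{1}{\frac{1}{25} \left(-21\right) \left(-781\right)} = \frac{1}{\frac{16401}{25}} = \frac{25}{16401}$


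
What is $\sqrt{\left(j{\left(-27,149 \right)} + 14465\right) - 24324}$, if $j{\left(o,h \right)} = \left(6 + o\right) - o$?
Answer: $i \sqrt{9853} \approx 99.262 i$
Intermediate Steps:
$j{\left(o,h \right)} = 6$
$\sqrt{\left(j{\left(-27,149 \right)} + 14465\right) - 24324} = \sqrt{\left(6 + 14465\right) - 24324} = \sqrt{14471 - 24324} = \sqrt{-9853} = i \sqrt{9853}$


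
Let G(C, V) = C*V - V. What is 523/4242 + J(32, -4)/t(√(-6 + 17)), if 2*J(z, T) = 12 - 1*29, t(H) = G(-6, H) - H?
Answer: 523/4242 + 17*√11/176 ≈ 0.44365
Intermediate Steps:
G(C, V) = -V + C*V
t(H) = -8*H (t(H) = H*(-1 - 6) - H = H*(-7) - H = -7*H - H = -8*H)
J(z, T) = -17/2 (J(z, T) = (12 - 1*29)/2 = (12 - 29)/2 = (½)*(-17) = -17/2)
523/4242 + J(32, -4)/t(√(-6 + 17)) = 523/4242 - 17*(-1/(8*√(-6 + 17)))/2 = 523*(1/4242) - 17*(-√11/88)/2 = 523/4242 - (-17)*√11/176 = 523/4242 + 17*√11/176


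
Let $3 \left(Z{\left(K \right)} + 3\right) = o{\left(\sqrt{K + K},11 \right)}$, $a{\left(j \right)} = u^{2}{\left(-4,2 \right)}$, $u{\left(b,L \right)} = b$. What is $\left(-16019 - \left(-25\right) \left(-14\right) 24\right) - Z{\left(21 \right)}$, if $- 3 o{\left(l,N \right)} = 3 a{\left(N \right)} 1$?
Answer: $- \frac{73232}{3} \approx -24411.0$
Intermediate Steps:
$a{\left(j \right)} = 16$ ($a{\left(j \right)} = \left(-4\right)^{2} = 16$)
$o{\left(l,N \right)} = -16$ ($o{\left(l,N \right)} = - \frac{3 \cdot 16 \cdot 1}{3} = - \frac{48 \cdot 1}{3} = \left(- \frac{1}{3}\right) 48 = -16$)
$Z{\left(K \right)} = - \frac{25}{3}$ ($Z{\left(K \right)} = -3 + \frac{1}{3} \left(-16\right) = -3 - \frac{16}{3} = - \frac{25}{3}$)
$\left(-16019 - \left(-25\right) \left(-14\right) 24\right) - Z{\left(21 \right)} = \left(-16019 - \left(-25\right) \left(-14\right) 24\right) - - \frac{25}{3} = \left(-16019 - 350 \cdot 24\right) + \frac{25}{3} = \left(-16019 - 8400\right) + \frac{25}{3} = -24419 + \frac{25}{3} = - \frac{73232}{3}$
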